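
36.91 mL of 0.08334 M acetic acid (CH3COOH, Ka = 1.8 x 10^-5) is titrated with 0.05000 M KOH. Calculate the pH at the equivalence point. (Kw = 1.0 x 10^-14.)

n(CH3COOH) = 0.08334 x 0.03691 = 0.003076 mol; V(KOH) at equivalence = 0.003076/0.05000 = 0.06152 L.
At equivalence all the acid is converted to CH3COO-; total volume = 0.03691 + 0.06152 = 0.09843 L, so [CH3COO-] = 0.003076/0.09843 = 0.03125 M.
Kb = Kw/Ka = 1.0e-14 / 1.8 x 10^-5 = 5.56e-10.
[OH^-] = sqrt(Kb x [CH3COO-]) = sqrt(5.56e-10 x 0.03125) = 4.17e-6 M.
pOH = 5.38, so pH = 14.00 - 5.38 = 8.62.

8.62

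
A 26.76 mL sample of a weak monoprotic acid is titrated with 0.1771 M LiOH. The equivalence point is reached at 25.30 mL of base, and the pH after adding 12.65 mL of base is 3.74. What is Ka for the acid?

1.8 x 10^-4

12.65 mL is half of the equivalence volume, so this is the half-equivalence point where [HA] = [A^-].
At half-equivalence pH = pKa, so pKa = 3.74.
Ka = 10^(-3.74) = 1.8 x 10^-4.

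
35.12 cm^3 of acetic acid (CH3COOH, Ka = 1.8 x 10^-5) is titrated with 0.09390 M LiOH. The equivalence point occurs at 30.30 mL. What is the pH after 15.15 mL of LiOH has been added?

4.74

15.15 mL is exactly half the equivalence volume (30.30/2), i.e. the half-equivalence point.
There, n(HA) = n(A^-), so pH = pKa = -log(1.8 x 10^-5) = 4.74.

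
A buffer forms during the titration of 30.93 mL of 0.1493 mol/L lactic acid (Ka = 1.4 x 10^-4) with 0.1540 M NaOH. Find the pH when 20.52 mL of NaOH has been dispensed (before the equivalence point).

Initial n(HC3H5O3) = 0.1493 x 0.03093 = 0.004618 mol.
n(NaOH) added = 0.1540 x 0.02052 = 0.003160 mol, converting that many moles of HC3H5O3 to C3H5O3-.
Remaining n(HC3H5O3) = 0.001458 mol; n(C3H5O3-) = 0.003160 mol.
By Henderson-Hasselbalch, pH = pKa + log([A^-]/[HA]) = 3.85 + log(0.003160/0.001458) = 3.85 + (+0.34) = 4.19.

4.19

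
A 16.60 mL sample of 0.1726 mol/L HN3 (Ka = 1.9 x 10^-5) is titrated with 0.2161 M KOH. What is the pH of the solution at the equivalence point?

n(HN3) = 0.1726 x 0.01660 = 0.002865 mol; V(KOH) at equivalence = 0.002865/0.2161 = 0.01326 L.
At equivalence all the acid is converted to N3-; total volume = 0.01660 + 0.01326 = 0.02986 L, so [N3-] = 0.002865/0.02986 = 0.09596 M.
Kb = Kw/Ka = 1.0e-14 / 1.9 x 10^-5 = 5.26e-10.
[OH^-] = sqrt(Kb x [N3-]) = sqrt(5.26e-10 x 0.09596) = 7.11e-6 M.
pOH = 5.15, so pH = 14.00 - 5.15 = 8.85.

8.85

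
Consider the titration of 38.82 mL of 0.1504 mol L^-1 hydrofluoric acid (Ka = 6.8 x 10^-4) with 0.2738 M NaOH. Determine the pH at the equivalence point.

8.08

n(HF) = 0.1504 x 0.03882 = 0.005839 mol; V(NaOH) at equivalence = 0.005839/0.2738 = 0.02132 L.
At equivalence all the acid is converted to F-; total volume = 0.03882 + 0.02132 = 0.06014 L, so [F-] = 0.005839/0.06014 = 0.09708 M.
Kb = Kw/Ka = 1.0e-14 / 6.8 x 10^-4 = 1.47e-11.
[OH^-] = sqrt(Kb x [F-]) = sqrt(1.47e-11 x 0.09708) = 1.19e-6 M.
pOH = 5.92, so pH = 14.00 - 5.92 = 8.08.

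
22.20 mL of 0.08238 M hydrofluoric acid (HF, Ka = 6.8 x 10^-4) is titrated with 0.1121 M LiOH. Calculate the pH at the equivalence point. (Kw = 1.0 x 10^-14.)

n(HF) = 0.08238 x 0.02220 = 0.001829 mol; V(LiOH) at equivalence = 0.001829/0.1121 = 0.01631 L.
At equivalence all the acid is converted to F-; total volume = 0.02220 + 0.01631 = 0.03851 L, so [F-] = 0.001829/0.03851 = 0.04748 M.
Kb = Kw/Ka = 1.0e-14 / 6.8 x 10^-4 = 1.47e-11.
[OH^-] = sqrt(Kb x [F-]) = sqrt(1.47e-11 x 0.04748) = 8.36e-7 M.
pOH = 6.08, so pH = 14.00 - 6.08 = 7.92.

7.92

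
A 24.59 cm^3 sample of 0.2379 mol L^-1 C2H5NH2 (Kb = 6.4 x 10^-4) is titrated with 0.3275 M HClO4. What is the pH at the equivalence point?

5.83

n(C2H5NH2) = 0.2379 x 0.02459 = 0.005850 mol; V(HClO4) at equivalence = 0.005850/0.3275 = 0.01786 L.
At equivalence the base is fully converted to C2H5NH3+; total volume = 0.04245 L, so [C2H5NH3+] = 0.005850/0.04245 = 0.1378 M.
Ka(C2H5NH3+) = Kw/Kb = 1.0e-14 / 6.4 x 10^-4 = 1.56e-11.
[H^+] = sqrt(Ka x [C2H5NH3+]) = sqrt(1.56e-11 x 0.1378) = 1.47e-6 M.
pH = -log(1.47e-6) = 5.83.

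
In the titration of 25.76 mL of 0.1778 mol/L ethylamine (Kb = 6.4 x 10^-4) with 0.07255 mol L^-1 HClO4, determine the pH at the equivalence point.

n(C2H5NH2) = 0.1778 x 0.02576 = 0.004580 mol; V(HClO4) at equivalence = 0.004580/0.07255 = 0.06313 L.
At equivalence the base is fully converted to C2H5NH3+; total volume = 0.08889 L, so [C2H5NH3+] = 0.004580/0.08889 = 0.05153 M.
Ka(C2H5NH3+) = Kw/Kb = 1.0e-14 / 6.4 x 10^-4 = 1.56e-11.
[H^+] = sqrt(Ka x [C2H5NH3+]) = sqrt(1.56e-11 x 0.05153) = 8.97e-7 M.
pH = -log(8.97e-7) = 6.05.

6.05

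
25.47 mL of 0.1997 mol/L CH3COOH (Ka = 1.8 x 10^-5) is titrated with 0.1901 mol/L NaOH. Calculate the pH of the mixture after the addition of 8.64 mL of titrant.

4.42

Initial n(CH3COOH) = 0.1997 x 0.02547 = 0.005086 mol.
n(NaOH) added = 0.1901 x 0.008640 = 0.001642 mol, converting that many moles of CH3COOH to CH3COO-.
Remaining n(CH3COOH) = 0.003444 mol; n(CH3COO-) = 0.001642 mol.
By Henderson-Hasselbalch, pH = pKa + log([A^-]/[HA]) = 4.74 + log(0.001642/0.003444) = 4.74 + (-0.32) = 4.42.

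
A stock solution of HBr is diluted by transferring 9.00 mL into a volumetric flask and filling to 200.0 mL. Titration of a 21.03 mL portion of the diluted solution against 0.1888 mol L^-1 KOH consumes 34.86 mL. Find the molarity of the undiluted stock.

n(KOH) = 0.1888 x 0.03486 = 0.006582 mol.
n(HBr) in the aliquot = 0.006582 mol.
[diluted HBr] = 0.006582 / 0.02103 = 0.3130 M.
Dilution factor = 200.0/9.000 = 22.22, so [stock] = 0.3130 x 22.22 = 6.95 M.

6.95 M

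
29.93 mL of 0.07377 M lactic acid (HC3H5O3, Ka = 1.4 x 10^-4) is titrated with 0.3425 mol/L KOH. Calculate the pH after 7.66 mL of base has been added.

12.04

n(acid) = 0.07377 x 0.02993 = 0.002208 mol; n(KOH) added = 0.3425 x 0.007660 = 0.002624 mol.
Base is in excess by 0.002624 - 0.002208 = 0.0004156 mol in a total volume of 0.03759 L.
[OH^-] = 0.0004156/0.03759 = 0.01106 M, so pOH = 1.96 and pH = 14.00 - 1.96 = 12.04.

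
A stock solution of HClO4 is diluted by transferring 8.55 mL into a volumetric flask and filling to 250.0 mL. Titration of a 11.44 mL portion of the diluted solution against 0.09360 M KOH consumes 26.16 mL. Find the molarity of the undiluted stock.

6.26 M

n(KOH) = 0.09360 x 0.02616 = 0.002449 mol.
n(HClO4) in the aliquot = 0.002449 mol.
[diluted HClO4] = 0.002449 / 0.01144 = 0.2140 M.
Dilution factor = 250.0/8.550 = 29.24, so [stock] = 0.2140 x 29.24 = 6.26 M.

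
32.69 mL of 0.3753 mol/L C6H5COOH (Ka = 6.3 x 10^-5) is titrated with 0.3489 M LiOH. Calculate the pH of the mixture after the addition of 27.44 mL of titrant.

4.75

Initial n(C6H5COOH) = 0.3753 x 0.03269 = 0.01227 mol.
n(LiOH) added = 0.3489 x 0.02744 = 0.009574 mol, converting that many moles of C6H5COOH to C6H5COO-.
Remaining n(C6H5COOH) = 0.002695 mol; n(C6H5COO-) = 0.009574 mol.
By Henderson-Hasselbalch, pH = pKa + log([A^-]/[HA]) = 4.20 + log(0.009574/0.002695) = 4.20 + (+0.55) = 4.75.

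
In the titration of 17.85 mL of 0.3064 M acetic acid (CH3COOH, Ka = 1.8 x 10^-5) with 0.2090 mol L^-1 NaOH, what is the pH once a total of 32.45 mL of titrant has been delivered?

n(acid) = 0.3064 x 0.01785 = 0.005469 mol; n(NaOH) added = 0.2090 x 0.03245 = 0.006782 mol.
Base is in excess by 0.006782 - 0.005469 = 0.001313 mol in a total volume of 0.05030 L.
[OH^-] = 0.001313/0.05030 = 0.02610 M, so pOH = 1.58 and pH = 14.00 - 1.58 = 12.42.

12.42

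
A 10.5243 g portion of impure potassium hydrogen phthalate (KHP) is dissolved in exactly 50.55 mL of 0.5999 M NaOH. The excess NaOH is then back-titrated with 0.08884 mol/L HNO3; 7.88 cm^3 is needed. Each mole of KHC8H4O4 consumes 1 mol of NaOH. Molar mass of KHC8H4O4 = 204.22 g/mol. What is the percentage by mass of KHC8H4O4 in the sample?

Total n(NaOH) added = 0.5999 x 0.05055 = 0.03032 mol.
n(HNO3) used = 0.08884 x 0.007880 = 0.0007001 mol, which equals the excess n(NaOH).
So n(NaOH) consumed by the sample = 0.03032 - 0.0007001 = 0.02962 mol.
n(KHC8H4O4) = 0.02962 / 1 = 0.02962 mol.
mass KHC8H4O4 = 0.02962 x 204.22 = 6.050 g, so %KHC8H4O4 = 6.050/10.5243 x 100 = 57.5%.

57.5%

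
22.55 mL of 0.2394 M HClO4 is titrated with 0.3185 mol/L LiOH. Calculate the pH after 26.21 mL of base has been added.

n(acid) = 0.2394 x 0.02255 = 0.005398 mol; n(LiOH) added = 0.3185 x 0.02621 = 0.008348 mol.
Base is in excess by 0.008348 - 0.005398 = 0.002949 mol in a total volume of 0.04876 L.
[OH^-] = 0.002949/0.04876 = 0.06049 M, so pOH = 1.22 and pH = 14.00 - 1.22 = 12.78.

12.78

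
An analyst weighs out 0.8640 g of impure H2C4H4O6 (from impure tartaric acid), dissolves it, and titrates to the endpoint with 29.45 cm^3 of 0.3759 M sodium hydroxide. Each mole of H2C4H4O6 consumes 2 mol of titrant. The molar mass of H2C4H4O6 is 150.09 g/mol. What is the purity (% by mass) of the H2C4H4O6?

96.2%

n(NaOH) = 0.3759 x 0.02945 = 0.01107 mol.
n(H2C4H4O6) = 0.01107 / 2 = 0.005535 mol.
mass of H2C4H4O6 = 0.005535 x 150.09 = 0.8308 g.
% purity = 0.8308 / 0.8640 x 100 = 96.2%.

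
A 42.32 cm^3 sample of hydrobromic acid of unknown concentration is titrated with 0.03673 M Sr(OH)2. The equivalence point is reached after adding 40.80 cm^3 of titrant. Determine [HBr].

n(Sr(OH)2) delivered = 0.03673 x 0.04080 = 0.001499 mol.
The reaction is 2 HBr + 1 Sr(OH)2, so n(HBr) = 0.001499 x 2/1 = 0.002997 mol.
[HBr] = 0.002997 mol / 0.04232 L = 0.0708 M.

0.0708 M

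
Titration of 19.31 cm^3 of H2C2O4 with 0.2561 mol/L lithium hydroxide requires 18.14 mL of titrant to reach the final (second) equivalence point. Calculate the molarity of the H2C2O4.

0.120 M

n(LiOH) = 0.2561 x 0.01814 = 0.004646 mol.
At the final (second) equivalence point, 2 mol OH^- react per mol H2C2O4, so n(H2C2O4) = 0.004646 / 2 = 0.002323 mol.
[H2C2O4] = 0.002323 / 0.01931 L = 0.120 M.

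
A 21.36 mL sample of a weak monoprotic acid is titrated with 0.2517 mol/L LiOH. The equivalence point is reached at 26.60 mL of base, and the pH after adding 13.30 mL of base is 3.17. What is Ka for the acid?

13.30 mL is half of the equivalence volume, so this is the half-equivalence point where [HA] = [A^-].
At half-equivalence pH = pKa, so pKa = 3.17.
Ka = 10^(-3.17) = 6.8 x 10^-4.

6.8 x 10^-4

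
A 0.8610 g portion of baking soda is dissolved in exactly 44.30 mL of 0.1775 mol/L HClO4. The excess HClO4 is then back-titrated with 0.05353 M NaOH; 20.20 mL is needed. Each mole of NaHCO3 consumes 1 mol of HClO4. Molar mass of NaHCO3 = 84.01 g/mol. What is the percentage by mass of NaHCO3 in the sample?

66.2%

Total n(HClO4) added = 0.1775 x 0.04430 = 0.007863 mol.
n(NaOH) used = 0.05353 x 0.02020 = 0.001081 mol, which equals the excess n(HClO4).
So n(HClO4) consumed by the sample = 0.007863 - 0.001081 = 0.006782 mol.
n(NaHCO3) = 0.006782 / 1 = 0.006782 mol.
mass NaHCO3 = 0.006782 x 84.01 = 0.5698 g, so %NaHCO3 = 0.5698/0.8610 x 100 = 66.2%.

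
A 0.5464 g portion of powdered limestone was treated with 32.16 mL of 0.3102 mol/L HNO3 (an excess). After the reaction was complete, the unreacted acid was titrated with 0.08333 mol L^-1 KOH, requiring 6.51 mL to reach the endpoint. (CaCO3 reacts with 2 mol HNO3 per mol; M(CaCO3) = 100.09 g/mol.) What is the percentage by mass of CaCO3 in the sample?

86.4%

Total n(HNO3) added = 0.3102 x 0.03216 = 0.009976 mol.
n(KOH) used = 0.08333 x 0.006510 = 0.0005425 mol, which equals the excess n(HNO3).
So n(HNO3) consumed by the sample = 0.009976 - 0.0005425 = 0.009434 mol.
n(CaCO3) = 0.009434 / 2 = 0.004717 mol.
mass CaCO3 = 0.004717 x 100.09 = 0.4721 g, so %CaCO3 = 0.4721/0.5464 x 100 = 86.4%.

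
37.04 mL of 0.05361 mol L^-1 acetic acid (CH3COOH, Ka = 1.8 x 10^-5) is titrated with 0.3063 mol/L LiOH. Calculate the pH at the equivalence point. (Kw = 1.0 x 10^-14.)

n(CH3COOH) = 0.05361 x 0.03704 = 0.001986 mol; V(LiOH) at equivalence = 0.001986/0.3063 = 0.006483 L.
At equivalence all the acid is converted to CH3COO-; total volume = 0.03704 + 0.006483 = 0.04352 L, so [CH3COO-] = 0.001986/0.04352 = 0.04562 M.
Kb = Kw/Ka = 1.0e-14 / 1.8 x 10^-5 = 5.56e-10.
[OH^-] = sqrt(Kb x [CH3COO-]) = sqrt(5.56e-10 x 0.04562) = 5.03e-6 M.
pOH = 5.30, so pH = 14.00 - 5.30 = 8.70.

8.70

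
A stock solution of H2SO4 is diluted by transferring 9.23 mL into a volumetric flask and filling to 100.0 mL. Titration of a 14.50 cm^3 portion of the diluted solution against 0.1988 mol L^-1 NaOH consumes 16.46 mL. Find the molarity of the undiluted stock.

1.22 M

n(NaOH) = 0.1988 x 0.01646 = 0.003272 mol.
n(H2SO4) in the aliquot = 0.003272 x 1/2 = 0.001636 mol.
[diluted H2SO4] = 0.001636 / 0.01450 = 0.1128 M.
Dilution factor = 100.0/9.230 = 10.83, so [stock] = 0.1128 x 10.83 = 1.22 M.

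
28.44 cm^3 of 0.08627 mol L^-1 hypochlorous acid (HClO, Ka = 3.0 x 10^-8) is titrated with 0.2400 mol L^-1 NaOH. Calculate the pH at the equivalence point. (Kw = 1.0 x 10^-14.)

10.16

n(HClO) = 0.08627 x 0.02844 = 0.002454 mol; V(NaOH) at equivalence = 0.002454/0.2400 = 0.01022 L.
At equivalence all the acid is converted to ClO-; total volume = 0.02844 + 0.01022 = 0.03866 L, so [ClO-] = 0.002454/0.03866 = 0.06346 M.
Kb = Kw/Ka = 1.0e-14 / 3.0 x 10^-8 = 3.33e-7.
[OH^-] = sqrt(Kb x [ClO-]) = sqrt(3.33e-7 x 0.06346) = 0.000145 M.
pOH = 3.84, so pH = 14.00 - 3.84 = 10.16.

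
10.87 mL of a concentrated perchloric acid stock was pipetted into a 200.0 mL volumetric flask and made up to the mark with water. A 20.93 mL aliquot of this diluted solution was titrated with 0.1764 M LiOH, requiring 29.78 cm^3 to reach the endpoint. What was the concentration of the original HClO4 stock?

4.62 M

n(LiOH) = 0.1764 x 0.02978 = 0.005253 mol.
n(HClO4) in the aliquot = 0.005253 mol.
[diluted HClO4] = 0.005253 / 0.02093 = 0.2510 M.
Dilution factor = 200.0/10.87 = 18.40, so [stock] = 0.2510 x 18.40 = 4.62 M.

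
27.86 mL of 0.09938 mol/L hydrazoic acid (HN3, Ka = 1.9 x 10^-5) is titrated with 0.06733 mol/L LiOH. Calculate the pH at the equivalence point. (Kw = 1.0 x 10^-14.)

n(HN3) = 0.09938 x 0.02786 = 0.002769 mol; V(LiOH) at equivalence = 0.002769/0.06733 = 0.04112 L.
At equivalence all the acid is converted to N3-; total volume = 0.02786 + 0.04112 = 0.06898 L, so [N3-] = 0.002769/0.06898 = 0.04014 M.
Kb = Kw/Ka = 1.0e-14 / 1.9 x 10^-5 = 5.26e-10.
[OH^-] = sqrt(Kb x [N3-]) = sqrt(5.26e-10 x 0.04014) = 4.60e-6 M.
pOH = 5.34, so pH = 14.00 - 5.34 = 8.66.

8.66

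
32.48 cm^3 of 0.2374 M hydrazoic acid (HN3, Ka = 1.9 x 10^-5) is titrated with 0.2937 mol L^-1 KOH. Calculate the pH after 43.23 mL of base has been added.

12.82

n(acid) = 0.2374 x 0.03248 = 0.007711 mol; n(KOH) added = 0.2937 x 0.04323 = 0.01270 mol.
Base is in excess by 0.01270 - 0.007711 = 0.004986 mol in a total volume of 0.07571 L.
[OH^-] = 0.004986/0.07571 = 0.06586 M, so pOH = 1.18 and pH = 14.00 - 1.18 = 12.82.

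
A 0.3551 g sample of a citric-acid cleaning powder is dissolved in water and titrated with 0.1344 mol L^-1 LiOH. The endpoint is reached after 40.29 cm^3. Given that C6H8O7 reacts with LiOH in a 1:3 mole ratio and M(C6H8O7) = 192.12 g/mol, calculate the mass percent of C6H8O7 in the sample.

n(LiOH) = 0.1344 x 0.04029 = 0.005415 mol.
n(C6H8O7) = 0.005415 / 3 = 0.001805 mol.
mass of C6H8O7 = 0.001805 x 192.12 = 0.3468 g.
% purity = 0.3468 / 0.3551 x 100 = 97.7%.

97.7%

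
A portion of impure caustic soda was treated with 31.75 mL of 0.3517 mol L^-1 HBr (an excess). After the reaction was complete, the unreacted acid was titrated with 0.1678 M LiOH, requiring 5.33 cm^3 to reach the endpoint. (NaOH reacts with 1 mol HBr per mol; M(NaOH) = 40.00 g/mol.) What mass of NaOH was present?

0.411 g

Total n(HBr) added = 0.3517 x 0.03175 = 0.01117 mol.
n(LiOH) used = 0.1678 x 0.005330 = 0.0008944 mol, which equals the excess n(HBr).
So n(HBr) consumed by the sample = 0.01117 - 0.0008944 = 0.01027 mol.
n(NaOH) = 0.01027 / 1 = 0.01027 mol.
mass = 0.01027 mol x 40.00 g/mol = 0.411 g.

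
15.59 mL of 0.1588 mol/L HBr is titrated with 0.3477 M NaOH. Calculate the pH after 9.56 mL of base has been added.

12.53

n(acid) = 0.1588 x 0.01559 = 0.002476 mol; n(NaOH) added = 0.3477 x 0.009560 = 0.003324 mol.
Base is in excess by 0.003324 - 0.002476 = 0.0008483 mol in a total volume of 0.02515 L.
[OH^-] = 0.0008483/0.02515 = 0.03373 M, so pOH = 1.47 and pH = 14.00 - 1.47 = 12.53.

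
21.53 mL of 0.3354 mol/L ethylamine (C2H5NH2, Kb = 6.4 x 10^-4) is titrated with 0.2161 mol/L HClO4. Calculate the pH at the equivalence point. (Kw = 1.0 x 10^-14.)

n(C2H5NH2) = 0.3354 x 0.02153 = 0.007221 mol; V(HClO4) at equivalence = 0.007221/0.2161 = 0.03342 L.
At equivalence the base is fully converted to C2H5NH3+; total volume = 0.05495 L, so [C2H5NH3+] = 0.007221/0.05495 = 0.1314 M.
Ka(C2H5NH3+) = Kw/Kb = 1.0e-14 / 6.4 x 10^-4 = 1.56e-11.
[H^+] = sqrt(Ka x [C2H5NH3+]) = sqrt(1.56e-11 x 0.1314) = 1.43e-6 M.
pH = -log(1.43e-6) = 5.84.

5.84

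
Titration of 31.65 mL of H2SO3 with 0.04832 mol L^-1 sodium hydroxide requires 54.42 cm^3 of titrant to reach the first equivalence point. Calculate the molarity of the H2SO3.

n(NaOH) = 0.04832 x 0.05442 = 0.002630 mol.
At the first equivalence point, 1 mol OH^- react per mol H2SO3, so n(H2SO3) = 0.002630 / 1 = 0.002630 mol.
[H2SO3] = 0.002630 / 0.03165 L = 0.0831 M.

0.0831 M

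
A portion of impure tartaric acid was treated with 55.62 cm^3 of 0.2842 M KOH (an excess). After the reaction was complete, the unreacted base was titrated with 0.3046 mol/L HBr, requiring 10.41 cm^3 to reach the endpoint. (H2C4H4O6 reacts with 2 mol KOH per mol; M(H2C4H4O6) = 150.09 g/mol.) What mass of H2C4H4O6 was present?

Total n(KOH) added = 0.2842 x 0.05562 = 0.01581 mol.
n(HBr) used = 0.3046 x 0.01041 = 0.003171 mol, which equals the excess n(KOH).
So n(KOH) consumed by the sample = 0.01581 - 0.003171 = 0.01264 mol.
n(H2C4H4O6) = 0.01264 / 2 = 0.006318 mol.
mass = 0.006318 mol x 150.09 g/mol = 0.948 g.

0.948 g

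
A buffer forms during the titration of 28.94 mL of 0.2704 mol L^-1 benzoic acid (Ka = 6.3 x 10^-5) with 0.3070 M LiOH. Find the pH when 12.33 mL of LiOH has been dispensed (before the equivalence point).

4.17

Initial n(C6H5COOH) = 0.2704 x 0.02894 = 0.007825 mol.
n(LiOH) added = 0.3070 x 0.01233 = 0.003785 mol, converting that many moles of C6H5COOH to C6H5COO-.
Remaining n(C6H5COOH) = 0.004040 mol; n(C6H5COO-) = 0.003785 mol.
By Henderson-Hasselbalch, pH = pKa + log([A^-]/[HA]) = 4.20 + log(0.003785/0.004040) = 4.20 + (-0.03) = 4.17.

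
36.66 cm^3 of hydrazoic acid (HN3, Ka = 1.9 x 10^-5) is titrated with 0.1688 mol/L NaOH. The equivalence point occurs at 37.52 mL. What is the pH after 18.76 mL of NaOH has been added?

4.72

18.76 mL is exactly half the equivalence volume (37.52/2), i.e. the half-equivalence point.
There, n(HA) = n(A^-), so pH = pKa = -log(1.9 x 10^-5) = 4.72.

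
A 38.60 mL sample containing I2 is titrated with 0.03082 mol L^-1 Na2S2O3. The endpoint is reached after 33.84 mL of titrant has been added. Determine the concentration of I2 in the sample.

n(Na2S2O3) = 0.03082 x 0.03384 = 0.001043 mol.
From the balanced equation, 2 mol Na2S2O3 reacts with 1 mol I2, so n(I2) = 0.001043 x 1/2 = 0.0005215 mol.
[I2] = 0.0005215 / 0.03860 L = 0.0135 M.

0.0135 M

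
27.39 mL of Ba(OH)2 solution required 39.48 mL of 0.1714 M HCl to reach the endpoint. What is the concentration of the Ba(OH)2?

0.124 M

n(HCl) delivered = 0.1714 x 0.03948 = 0.006767 mol.
The reaction is 1 Ba(OH)2 + 2 HCl, so n(Ba(OH)2) = 0.006767 x 1/2 = 0.003383 mol.
[Ba(OH)2] = 0.003383 mol / 0.02739 L = 0.124 M.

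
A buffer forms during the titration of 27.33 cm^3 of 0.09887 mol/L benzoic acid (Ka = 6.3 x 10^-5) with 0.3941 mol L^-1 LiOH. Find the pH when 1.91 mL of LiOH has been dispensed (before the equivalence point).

Initial n(C6H5COOH) = 0.09887 x 0.02733 = 0.002702 mol.
n(LiOH) added = 0.3941 x 0.001910 = 0.0007527 mol, converting that many moles of C6H5COOH to C6H5COO-.
Remaining n(C6H5COOH) = 0.001949 mol; n(C6H5COO-) = 0.0007527 mol.
By Henderson-Hasselbalch, pH = pKa + log([A^-]/[HA]) = 4.20 + log(0.0007527/0.001949) = 4.20 + (-0.41) = 3.79.

3.79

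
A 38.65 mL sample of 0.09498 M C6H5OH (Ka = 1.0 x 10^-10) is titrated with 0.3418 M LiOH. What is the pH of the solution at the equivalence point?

n(C6H5OH) = 0.09498 x 0.03865 = 0.003671 mol; V(LiOH) at equivalence = 0.003671/0.3418 = 0.01074 L.
At equivalence all the acid is converted to C6H5O-; total volume = 0.03865 + 0.01074 = 0.04939 L, so [C6H5O-] = 0.003671/0.04939 = 0.07433 M.
Kb = Kw/Ka = 1.0e-14 / 1.0 x 10^-10 = 0.000100.
[OH^-] = sqrt(Kb x [C6H5O-]) = sqrt(0.000100 x 0.07433) = 0.00273 M.
pOH = 2.56, so pH = 14.00 - 2.56 = 11.44.

11.44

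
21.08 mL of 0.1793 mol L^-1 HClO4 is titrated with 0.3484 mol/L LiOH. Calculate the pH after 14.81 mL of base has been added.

12.58

n(acid) = 0.1793 x 0.02108 = 0.003780 mol; n(LiOH) added = 0.3484 x 0.01481 = 0.005160 mol.
Base is in excess by 0.005160 - 0.003780 = 0.001380 mol in a total volume of 0.03589 L.
[OH^-] = 0.001380/0.03589 = 0.03846 M, so pOH = 1.42 and pH = 14.00 - 1.42 = 12.58.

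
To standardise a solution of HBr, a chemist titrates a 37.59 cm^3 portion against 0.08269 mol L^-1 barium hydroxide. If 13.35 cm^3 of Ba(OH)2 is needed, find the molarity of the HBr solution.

0.0587 M

n(Ba(OH)2) delivered = 0.08269 x 0.01335 = 0.001104 mol.
The reaction is 2 HBr + 1 Ba(OH)2, so n(HBr) = 0.001104 x 2/1 = 0.002208 mol.
[HBr] = 0.002208 mol / 0.03759 L = 0.0587 M.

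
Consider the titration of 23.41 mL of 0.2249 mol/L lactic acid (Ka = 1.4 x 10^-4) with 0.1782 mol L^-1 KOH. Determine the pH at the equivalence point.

n(HC3H5O3) = 0.2249 x 0.02341 = 0.005265 mol; V(KOH) at equivalence = 0.005265/0.1782 = 0.02954 L.
At equivalence all the acid is converted to C3H5O3-; total volume = 0.02341 + 0.02954 = 0.05295 L, so [C3H5O3-] = 0.005265/0.05295 = 0.09942 M.
Kb = Kw/Ka = 1.0e-14 / 1.4 x 10^-4 = 7.14e-11.
[OH^-] = sqrt(Kb x [C3H5O3-]) = sqrt(7.14e-11 x 0.09942) = 2.66e-6 M.
pOH = 5.57, so pH = 14.00 - 5.57 = 8.43.

8.43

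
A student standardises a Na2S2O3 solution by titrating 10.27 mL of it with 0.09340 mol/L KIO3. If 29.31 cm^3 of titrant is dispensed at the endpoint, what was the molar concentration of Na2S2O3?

n(KIO3) = 0.09340 x 0.02931 = 0.002738 mol.
From the balanced equation, 1 mol KIO3 reacts with 6 mol Na2S2O3, so n(Na2S2O3) = 0.002738 x 6/1 = 0.01643 mol.
[Na2S2O3] = 0.01643 / 0.01027 L = 1.60 M.

1.60 M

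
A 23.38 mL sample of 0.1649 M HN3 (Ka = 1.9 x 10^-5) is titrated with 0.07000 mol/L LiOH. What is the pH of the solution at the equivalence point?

8.71

n(HN3) = 0.1649 x 0.02338 = 0.003855 mol; V(LiOH) at equivalence = 0.003855/0.07000 = 0.05508 L.
At equivalence all the acid is converted to N3-; total volume = 0.02338 + 0.05508 = 0.07846 L, so [N3-] = 0.003855/0.07846 = 0.04914 M.
Kb = Kw/Ka = 1.0e-14 / 1.9 x 10^-5 = 5.26e-10.
[OH^-] = sqrt(Kb x [N3-]) = sqrt(5.26e-10 x 0.04914) = 5.09e-6 M.
pOH = 5.29, so pH = 14.00 - 5.29 = 8.71.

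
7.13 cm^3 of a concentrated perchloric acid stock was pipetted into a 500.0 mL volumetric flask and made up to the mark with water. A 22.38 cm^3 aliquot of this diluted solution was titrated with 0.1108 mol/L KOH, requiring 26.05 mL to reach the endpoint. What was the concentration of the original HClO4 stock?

n(KOH) = 0.1108 x 0.02605 = 0.002886 mol.
n(HClO4) in the aliquot = 0.002886 mol.
[diluted HClO4] = 0.002886 / 0.02238 = 0.1290 M.
Dilution factor = 500.0/7.130 = 70.13, so [stock] = 0.1290 x 70.13 = 9.04 M.

9.04 M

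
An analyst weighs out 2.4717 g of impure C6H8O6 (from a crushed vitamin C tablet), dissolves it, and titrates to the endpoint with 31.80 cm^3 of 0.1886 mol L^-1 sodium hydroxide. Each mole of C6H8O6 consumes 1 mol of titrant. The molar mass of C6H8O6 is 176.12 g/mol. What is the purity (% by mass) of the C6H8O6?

n(NaOH) = 0.1886 x 0.03180 = 0.005997 mol.
n(C6H8O6) = 0.005997 / 1 = 0.005997 mol.
mass of C6H8O6 = 0.005997 x 176.12 = 1.056 g.
% purity = 1.056 / 2.4717 x 100 = 42.7%.

42.7%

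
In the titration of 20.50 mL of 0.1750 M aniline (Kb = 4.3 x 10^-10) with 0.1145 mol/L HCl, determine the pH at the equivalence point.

n(C6H5NH2) = 0.1750 x 0.02050 = 0.003587 mol; V(HCl) at equivalence = 0.003587/0.1145 = 0.03133 L.
At equivalence the base is fully converted to C6H5NH3+; total volume = 0.05183 L, so [C6H5NH3+] = 0.003587/0.05183 = 0.06921 M.
Ka(C6H5NH3+) = Kw/Kb = 1.0e-14 / 4.3 x 10^-10 = 2.33e-5.
[H^+] = sqrt(Ka x [C6H5NH3+]) = sqrt(2.33e-5 x 0.06921) = 0.00127 M.
pH = -log(0.00127) = 2.90.

2.90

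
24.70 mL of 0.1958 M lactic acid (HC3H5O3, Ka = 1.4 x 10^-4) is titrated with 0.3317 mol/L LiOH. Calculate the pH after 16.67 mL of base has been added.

12.22

n(acid) = 0.1958 x 0.02470 = 0.004836 mol; n(LiOH) added = 0.3317 x 0.01667 = 0.005529 mol.
Base is in excess by 0.005529 - 0.004836 = 0.0006932 mol in a total volume of 0.04137 L.
[OH^-] = 0.0006932/0.04137 = 0.01676 M, so pOH = 1.78 and pH = 14.00 - 1.78 = 12.22.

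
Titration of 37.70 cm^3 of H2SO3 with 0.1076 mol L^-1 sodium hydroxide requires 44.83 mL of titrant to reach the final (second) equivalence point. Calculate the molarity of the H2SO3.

0.0640 M

n(NaOH) = 0.1076 x 0.04483 = 0.004824 mol.
At the final (second) equivalence point, 2 mol OH^- react per mol H2SO3, so n(H2SO3) = 0.004824 / 2 = 0.002412 mol.
[H2SO3] = 0.002412 / 0.03770 L = 0.0640 M.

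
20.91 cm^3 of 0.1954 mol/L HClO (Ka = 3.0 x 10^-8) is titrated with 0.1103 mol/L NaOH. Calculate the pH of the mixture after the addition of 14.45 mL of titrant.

Initial n(HClO) = 0.1954 x 0.02091 = 0.004086 mol.
n(NaOH) added = 0.1103 x 0.01445 = 0.001594 mol, converting that many moles of HClO to ClO-.
Remaining n(HClO) = 0.002492 mol; n(ClO-) = 0.001594 mol.
By Henderson-Hasselbalch, pH = pKa + log([A^-]/[HA]) = 7.52 + log(0.001594/0.002492) = 7.52 + (-0.19) = 7.33.

7.33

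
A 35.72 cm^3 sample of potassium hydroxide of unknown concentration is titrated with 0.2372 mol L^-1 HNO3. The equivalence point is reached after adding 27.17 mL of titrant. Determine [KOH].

n(HNO3) delivered = 0.2372 x 0.02717 = 0.006445 mol.
For a 1:1 reaction, n(KOH) = 0.006445 mol.
[KOH] = 0.006445 mol / 0.03572 L = 0.180 M.

0.180 M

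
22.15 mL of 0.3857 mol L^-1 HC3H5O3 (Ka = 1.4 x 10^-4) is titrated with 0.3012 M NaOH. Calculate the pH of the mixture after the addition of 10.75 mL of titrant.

3.64

Initial n(HC3H5O3) = 0.3857 x 0.02215 = 0.008543 mol.
n(NaOH) added = 0.3012 x 0.01075 = 0.003238 mol, converting that many moles of HC3H5O3 to C3H5O3-.
Remaining n(HC3H5O3) = 0.005305 mol; n(C3H5O3-) = 0.003238 mol.
By Henderson-Hasselbalch, pH = pKa + log([A^-]/[HA]) = 3.85 + log(0.003238/0.005305) = 3.85 + (-0.21) = 3.64.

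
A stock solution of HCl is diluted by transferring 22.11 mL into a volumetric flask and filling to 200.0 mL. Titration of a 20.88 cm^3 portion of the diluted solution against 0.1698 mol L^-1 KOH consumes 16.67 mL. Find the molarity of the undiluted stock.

1.23 M

n(KOH) = 0.1698 x 0.01667 = 0.002831 mol.
n(HCl) in the aliquot = 0.002831 mol.
[diluted HCl] = 0.002831 / 0.02088 = 0.1356 M.
Dilution factor = 200.0/22.11 = 9.046, so [stock] = 0.1356 x 9.046 = 1.23 M.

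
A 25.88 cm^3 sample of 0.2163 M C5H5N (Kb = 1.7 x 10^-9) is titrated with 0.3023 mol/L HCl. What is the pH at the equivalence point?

3.06

n(C5H5N) = 0.2163 x 0.02588 = 0.005598 mol; V(HCl) at equivalence = 0.005598/0.3023 = 0.01852 L.
At equivalence the base is fully converted to C5H5NH+; total volume = 0.04440 L, so [C5H5NH+] = 0.005598/0.04440 = 0.1261 M.
Ka(C5H5NH+) = Kw/Kb = 1.0e-14 / 1.7 x 10^-9 = 5.88e-6.
[H^+] = sqrt(Ka x [C5H5NH+]) = sqrt(5.88e-6 x 0.1261) = 0.000861 M.
pH = -log(0.000861) = 3.06.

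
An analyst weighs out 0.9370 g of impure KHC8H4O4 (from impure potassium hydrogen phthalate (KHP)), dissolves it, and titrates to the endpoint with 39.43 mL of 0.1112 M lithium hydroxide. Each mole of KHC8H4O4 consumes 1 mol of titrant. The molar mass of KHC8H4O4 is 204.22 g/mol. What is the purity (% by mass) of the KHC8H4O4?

95.6%

n(LiOH) = 0.1112 x 0.03943 = 0.004385 mol.
n(KHC8H4O4) = 0.004385 / 1 = 0.004385 mol.
mass of KHC8H4O4 = 0.004385 x 204.22 = 0.8954 g.
% purity = 0.8954 / 0.9370 x 100 = 95.6%.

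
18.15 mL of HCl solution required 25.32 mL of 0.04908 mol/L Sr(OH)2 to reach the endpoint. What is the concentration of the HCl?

0.137 M

n(Sr(OH)2) delivered = 0.04908 x 0.02532 = 0.001243 mol.
The reaction is 2 HCl + 1 Sr(OH)2, so n(HCl) = 0.001243 x 2/1 = 0.002485 mol.
[HCl] = 0.002485 mol / 0.01815 L = 0.137 M.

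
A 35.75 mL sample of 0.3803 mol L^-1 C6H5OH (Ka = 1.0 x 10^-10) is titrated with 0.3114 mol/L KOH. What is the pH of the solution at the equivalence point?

n(C6H5OH) = 0.3803 x 0.03575 = 0.01360 mol; V(KOH) at equivalence = 0.01360/0.3114 = 0.04366 L.
At equivalence all the acid is converted to C6H5O-; total volume = 0.03575 + 0.04366 = 0.07941 L, so [C6H5O-] = 0.01360/0.07941 = 0.1712 M.
Kb = Kw/Ka = 1.0e-14 / 1.0 x 10^-10 = 0.000100.
[OH^-] = sqrt(Kb x [C6H5O-]) = sqrt(0.000100 x 0.1712) = 0.00414 M.
pOH = 2.38, so pH = 14.00 - 2.38 = 11.62.

11.62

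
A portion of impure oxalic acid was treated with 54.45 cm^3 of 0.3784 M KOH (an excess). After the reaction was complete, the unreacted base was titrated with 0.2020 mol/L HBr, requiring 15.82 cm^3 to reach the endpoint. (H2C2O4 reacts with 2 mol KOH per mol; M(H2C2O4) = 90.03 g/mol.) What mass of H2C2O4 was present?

Total n(KOH) added = 0.3784 x 0.05445 = 0.02060 mol.
n(HBr) used = 0.2020 x 0.01582 = 0.003196 mol, which equals the excess n(KOH).
So n(KOH) consumed by the sample = 0.02060 - 0.003196 = 0.01741 mol.
n(H2C2O4) = 0.01741 / 2 = 0.008704 mol.
mass = 0.008704 mol x 90.03 g/mol = 0.784 g.

0.784 g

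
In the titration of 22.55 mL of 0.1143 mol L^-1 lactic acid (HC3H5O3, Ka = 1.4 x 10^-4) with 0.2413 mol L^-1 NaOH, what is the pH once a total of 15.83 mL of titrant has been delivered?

n(acid) = 0.1143 x 0.02255 = 0.002577 mol; n(NaOH) added = 0.2413 x 0.01583 = 0.003820 mol.
Base is in excess by 0.003820 - 0.002577 = 0.001242 mol in a total volume of 0.03838 L.
[OH^-] = 0.001242/0.03838 = 0.03237 M, so pOH = 1.49 and pH = 14.00 - 1.49 = 12.51.

12.51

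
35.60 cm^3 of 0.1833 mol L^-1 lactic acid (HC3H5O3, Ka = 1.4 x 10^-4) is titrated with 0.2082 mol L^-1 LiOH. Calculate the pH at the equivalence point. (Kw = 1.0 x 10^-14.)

n(HC3H5O3) = 0.1833 x 0.03560 = 0.006525 mol; V(LiOH) at equivalence = 0.006525/0.2082 = 0.03134 L.
At equivalence all the acid is converted to C3H5O3-; total volume = 0.03560 + 0.03134 = 0.06694 L, so [C3H5O3-] = 0.006525/0.06694 = 0.09748 M.
Kb = Kw/Ka = 1.0e-14 / 1.4 x 10^-4 = 7.14e-11.
[OH^-] = sqrt(Kb x [C3H5O3-]) = sqrt(7.14e-11 x 0.09748) = 2.64e-6 M.
pOH = 5.58, so pH = 14.00 - 5.58 = 8.42.

8.42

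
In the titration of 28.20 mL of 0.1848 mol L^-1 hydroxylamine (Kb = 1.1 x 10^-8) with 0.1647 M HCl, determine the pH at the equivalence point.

3.55

n(NH2OH) = 0.1848 x 0.02820 = 0.005211 mol; V(HCl) at equivalence = 0.005211/0.1647 = 0.03164 L.
At equivalence the base is fully converted to NH3OH+; total volume = 0.05984 L, so [NH3OH+] = 0.005211/0.05984 = 0.08709 M.
Ka(NH3OH+) = Kw/Kb = 1.0e-14 / 1.1 x 10^-8 = 9.09e-7.
[H^+] = sqrt(Ka x [NH3OH+]) = sqrt(9.09e-7 x 0.08709) = 0.000281 M.
pH = -log(0.000281) = 3.55.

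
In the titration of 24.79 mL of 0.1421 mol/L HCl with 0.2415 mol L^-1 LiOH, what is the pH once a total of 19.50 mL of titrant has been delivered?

12.43

n(acid) = 0.1421 x 0.02479 = 0.003523 mol; n(LiOH) added = 0.2415 x 0.01950 = 0.004709 mol.
Base is in excess by 0.004709 - 0.003523 = 0.001187 mol in a total volume of 0.04429 L.
[OH^-] = 0.001187/0.04429 = 0.02679 M, so pOH = 1.57 and pH = 14.00 - 1.57 = 12.43.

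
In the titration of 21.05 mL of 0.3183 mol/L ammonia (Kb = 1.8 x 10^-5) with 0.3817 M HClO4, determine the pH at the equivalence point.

5.01

n(NH3) = 0.3183 x 0.02105 = 0.006700 mol; V(HClO4) at equivalence = 0.006700/0.3817 = 0.01755 L.
At equivalence the base is fully converted to NH4+; total volume = 0.03860 L, so [NH4+] = 0.006700/0.03860 = 0.1736 M.
Ka(NH4+) = Kw/Kb = 1.0e-14 / 1.8 x 10^-5 = 5.56e-10.
[H^+] = sqrt(Ka x [NH4+]) = sqrt(5.56e-10 x 0.1736) = 9.82e-6 M.
pH = -log(9.82e-6) = 5.01.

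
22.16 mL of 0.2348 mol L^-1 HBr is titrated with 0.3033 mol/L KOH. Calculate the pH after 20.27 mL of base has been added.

n(acid) = 0.2348 x 0.02216 = 0.005203 mol; n(KOH) added = 0.3033 x 0.02027 = 0.006148 mol.
Base is in excess by 0.006148 - 0.005203 = 0.0009447 mol in a total volume of 0.04243 L.
[OH^-] = 0.0009447/0.04243 = 0.02227 M, so pOH = 1.65 and pH = 14.00 - 1.65 = 12.35.

12.35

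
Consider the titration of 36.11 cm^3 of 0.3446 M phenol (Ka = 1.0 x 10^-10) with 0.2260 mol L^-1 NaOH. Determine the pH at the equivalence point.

11.57

n(C6H5OH) = 0.3446 x 0.03611 = 0.01244 mol; V(NaOH) at equivalence = 0.01244/0.2260 = 0.05506 L.
At equivalence all the acid is converted to C6H5O-; total volume = 0.03611 + 0.05506 = 0.09117 L, so [C6H5O-] = 0.01244/0.09117 = 0.1365 M.
Kb = Kw/Ka = 1.0e-14 / 1.0 x 10^-10 = 0.000100.
[OH^-] = sqrt(Kb x [C6H5O-]) = sqrt(0.000100 x 0.1365) = 0.00369 M.
pOH = 2.43, so pH = 14.00 - 2.43 = 11.57.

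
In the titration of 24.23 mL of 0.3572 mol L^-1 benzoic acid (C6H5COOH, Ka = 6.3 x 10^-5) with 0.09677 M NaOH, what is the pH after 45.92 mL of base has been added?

4.22

Initial n(C6H5COOH) = 0.3572 x 0.02423 = 0.008655 mol.
n(NaOH) added = 0.09677 x 0.04592 = 0.004444 mol, converting that many moles of C6H5COOH to C6H5COO-.
Remaining n(C6H5COOH) = 0.004211 mol; n(C6H5COO-) = 0.004444 mol.
By Henderson-Hasselbalch, pH = pKa + log([A^-]/[HA]) = 4.20 + log(0.004444/0.004211) = 4.20 + (+0.02) = 4.22.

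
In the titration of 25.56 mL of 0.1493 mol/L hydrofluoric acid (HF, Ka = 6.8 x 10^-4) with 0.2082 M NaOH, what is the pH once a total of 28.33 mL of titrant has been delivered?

n(acid) = 0.1493 x 0.02556 = 0.003816 mol; n(NaOH) added = 0.2082 x 0.02833 = 0.005898 mol.
Base is in excess by 0.005898 - 0.003816 = 0.002082 mol in a total volume of 0.05389 L.
[OH^-] = 0.002082/0.05389 = 0.03864 M, so pOH = 1.41 and pH = 14.00 - 1.41 = 12.59.

12.59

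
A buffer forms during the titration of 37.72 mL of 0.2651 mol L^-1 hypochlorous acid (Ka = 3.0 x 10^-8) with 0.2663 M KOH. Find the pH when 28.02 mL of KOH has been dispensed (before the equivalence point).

Initial n(HClO) = 0.2651 x 0.03772 = 0.01000 mol.
n(KOH) added = 0.2663 x 0.02802 = 0.007462 mol, converting that many moles of HClO to ClO-.
Remaining n(HClO) = 0.002538 mol; n(ClO-) = 0.007462 mol.
By Henderson-Hasselbalch, pH = pKa + log([A^-]/[HA]) = 7.52 + log(0.007462/0.002538) = 7.52 + (+0.47) = 7.99.

7.99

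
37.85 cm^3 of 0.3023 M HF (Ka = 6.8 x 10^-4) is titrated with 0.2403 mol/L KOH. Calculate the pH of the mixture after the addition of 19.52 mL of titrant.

3.01

Initial n(HF) = 0.3023 x 0.03785 = 0.01144 mol.
n(KOH) added = 0.2403 x 0.01952 = 0.004691 mol, converting that many moles of HF to F-.
Remaining n(HF) = 0.006751 mol; n(F-) = 0.004691 mol.
By Henderson-Hasselbalch, pH = pKa + log([A^-]/[HA]) = 3.17 + log(0.004691/0.006751) = 3.17 + (-0.16) = 3.01.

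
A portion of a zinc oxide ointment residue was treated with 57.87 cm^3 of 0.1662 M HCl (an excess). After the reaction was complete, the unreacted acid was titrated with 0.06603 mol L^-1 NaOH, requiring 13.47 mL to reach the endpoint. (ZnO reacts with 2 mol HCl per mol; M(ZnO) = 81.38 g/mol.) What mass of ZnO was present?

Total n(HCl) added = 0.1662 x 0.05787 = 0.009618 mol.
n(NaOH) used = 0.06603 x 0.01347 = 0.0008894 mol, which equals the excess n(HCl).
So n(HCl) consumed by the sample = 0.009618 - 0.0008894 = 0.008729 mol.
n(ZnO) = 0.008729 / 2 = 0.004364 mol.
mass = 0.004364 mol x 81.38 g/mol = 0.355 g.

0.355 g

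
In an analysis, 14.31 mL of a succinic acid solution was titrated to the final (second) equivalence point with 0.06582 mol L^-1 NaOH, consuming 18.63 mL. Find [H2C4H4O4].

n(NaOH) = 0.06582 x 0.01863 = 0.001226 mol.
At the final (second) equivalence point, 2 mol OH^- react per mol H2C4H4O4, so n(H2C4H4O4) = 0.001226 / 2 = 0.0006131 mol.
[H2C4H4O4] = 0.0006131 / 0.01431 L = 0.0428 M.

0.0428 M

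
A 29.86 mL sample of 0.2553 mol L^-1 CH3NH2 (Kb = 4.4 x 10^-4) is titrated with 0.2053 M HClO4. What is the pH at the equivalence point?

n(CH3NH2) = 0.2553 x 0.02986 = 0.007623 mol; V(HClO4) at equivalence = 0.007623/0.2053 = 0.03713 L.
At equivalence the base is fully converted to CH3NH3+; total volume = 0.06699 L, so [CH3NH3+] = 0.007623/0.06699 = 0.1138 M.
Ka(CH3NH3+) = Kw/Kb = 1.0e-14 / 4.4 x 10^-4 = 2.27e-11.
[H^+] = sqrt(Ka x [CH3NH3+]) = sqrt(2.27e-11 x 0.1138) = 1.61e-6 M.
pH = -log(1.61e-6) = 5.79.

5.79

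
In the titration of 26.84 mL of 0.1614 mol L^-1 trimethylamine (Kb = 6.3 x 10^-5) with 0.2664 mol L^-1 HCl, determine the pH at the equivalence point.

n((CH3)3N) = 0.1614 x 0.02684 = 0.004332 mol; V(HCl) at equivalence = 0.004332/0.2664 = 0.01626 L.
At equivalence the base is fully converted to (CH3)3NH+; total volume = 0.04310 L, so [(CH3)3NH+] = 0.004332/0.04310 = 0.1005 M.
Ka((CH3)3NH+) = Kw/Kb = 1.0e-14 / 6.3 x 10^-5 = 1.59e-10.
[H^+] = sqrt(Ka x [(CH3)3NH+]) = sqrt(1.59e-10 x 0.1005) = 3.99e-6 M.
pH = -log(3.99e-6) = 5.40.

5.40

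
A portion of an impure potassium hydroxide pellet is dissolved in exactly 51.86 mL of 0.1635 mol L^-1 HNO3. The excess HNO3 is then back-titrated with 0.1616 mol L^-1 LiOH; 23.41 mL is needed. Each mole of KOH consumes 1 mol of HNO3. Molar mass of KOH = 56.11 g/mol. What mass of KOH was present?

0.263 g

Total n(HNO3) added = 0.1635 x 0.05186 = 0.008479 mol.
n(LiOH) used = 0.1616 x 0.02341 = 0.003783 mol, which equals the excess n(HNO3).
So n(HNO3) consumed by the sample = 0.008479 - 0.003783 = 0.004696 mol.
n(KOH) = 0.004696 / 1 = 0.004696 mol.
mass = 0.004696 mol x 56.11 g/mol = 0.263 g.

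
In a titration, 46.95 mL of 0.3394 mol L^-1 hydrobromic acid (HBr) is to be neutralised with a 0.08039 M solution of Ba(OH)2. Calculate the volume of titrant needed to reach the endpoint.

n(HBr) = 0.3394 mol/L x 0.04695 L = 0.01593 mol.
The neutralisation is 2 HBr : 1 Ba(OH)2, so n(Ba(OH)2) = 0.01593 x 1/2 = 0.007967 mol.
V(Ba(OH)2) = 0.007967 / 0.08039 = 0.09911 L = 99.1 mL.

99.1 mL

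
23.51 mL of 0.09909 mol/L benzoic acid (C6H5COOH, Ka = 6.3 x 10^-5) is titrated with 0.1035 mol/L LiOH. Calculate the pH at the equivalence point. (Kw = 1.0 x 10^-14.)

n(C6H5COOH) = 0.09909 x 0.02351 = 0.002330 mol; V(LiOH) at equivalence = 0.002330/0.1035 = 0.02251 L.
At equivalence all the acid is converted to C6H5COO-; total volume = 0.02351 + 0.02251 = 0.04602 L, so [C6H5COO-] = 0.002330/0.04602 = 0.05062 M.
Kb = Kw/Ka = 1.0e-14 / 6.3 x 10^-5 = 1.59e-10.
[OH^-] = sqrt(Kb x [C6H5COO-]) = sqrt(1.59e-10 x 0.05062) = 2.83e-6 M.
pOH = 5.55, so pH = 14.00 - 5.55 = 8.45.

8.45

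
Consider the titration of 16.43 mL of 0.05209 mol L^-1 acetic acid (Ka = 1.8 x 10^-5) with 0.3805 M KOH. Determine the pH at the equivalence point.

8.70

n(CH3COOH) = 0.05209 x 0.01643 = 0.0008558 mol; V(KOH) at equivalence = 0.0008558/0.3805 = 0.002249 L.
At equivalence all the acid is converted to CH3COO-; total volume = 0.01643 + 0.002249 = 0.01868 L, so [CH3COO-] = 0.0008558/0.01868 = 0.04582 M.
Kb = Kw/Ka = 1.0e-14 / 1.8 x 10^-5 = 5.56e-10.
[OH^-] = sqrt(Kb x [CH3COO-]) = sqrt(5.56e-10 x 0.04582) = 5.05e-6 M.
pOH = 5.30, so pH = 14.00 - 5.30 = 8.70.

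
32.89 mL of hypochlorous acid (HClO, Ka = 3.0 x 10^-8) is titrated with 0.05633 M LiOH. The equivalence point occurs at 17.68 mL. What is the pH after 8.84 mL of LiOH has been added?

7.52

8.84 mL is exactly half the equivalence volume (17.68/2), i.e. the half-equivalence point.
There, n(HA) = n(A^-), so pH = pKa = -log(3.0 x 10^-8) = 7.52.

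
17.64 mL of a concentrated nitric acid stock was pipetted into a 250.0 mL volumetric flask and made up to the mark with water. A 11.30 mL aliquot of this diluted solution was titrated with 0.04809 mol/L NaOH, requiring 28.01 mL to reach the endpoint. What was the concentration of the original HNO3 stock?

n(NaOH) = 0.04809 x 0.02801 = 0.001347 mol.
n(HNO3) in the aliquot = 0.001347 mol.
[diluted HNO3] = 0.001347 / 0.01130 = 0.1192 M.
Dilution factor = 250.0/17.64 = 14.17, so [stock] = 0.1192 x 14.17 = 1.69 M.

1.69 M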